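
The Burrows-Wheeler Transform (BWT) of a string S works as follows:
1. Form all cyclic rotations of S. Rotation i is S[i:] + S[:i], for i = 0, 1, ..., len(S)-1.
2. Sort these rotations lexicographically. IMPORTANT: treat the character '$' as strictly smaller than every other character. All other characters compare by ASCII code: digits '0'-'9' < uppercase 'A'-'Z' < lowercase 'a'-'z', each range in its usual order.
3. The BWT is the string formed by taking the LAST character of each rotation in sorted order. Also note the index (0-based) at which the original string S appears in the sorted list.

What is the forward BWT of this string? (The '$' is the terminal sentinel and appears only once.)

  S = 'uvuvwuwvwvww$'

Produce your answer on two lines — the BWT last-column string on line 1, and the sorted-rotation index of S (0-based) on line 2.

Answer: w$vwuuwwwvuvv
1

Derivation:
All 13 rotations (rotation i = S[i:]+S[:i]):
  rot[0] = uvuvwuwvwvww$
  rot[1] = vuvwuwvwvww$u
  rot[2] = uvwuwvwvww$uv
  rot[3] = vwuwvwvww$uvu
  rot[4] = wuwvwvww$uvuv
  rot[5] = uwvwvww$uvuvw
  rot[6] = wvwvww$uvuvwu
  rot[7] = vwvww$uvuvwuw
  rot[8] = wvww$uvuvwuwv
  rot[9] = vww$uvuvwuwvw
  rot[10] = ww$uvuvwuwvwv
  rot[11] = w$uvuvwuwvwvw
  rot[12] = $uvuvwuwvwvww
Sorted (with $ < everything):
  sorted[0] = $uvuvwuwvwvww  (last char: 'w')
  sorted[1] = uvuvwuwvwvww$  (last char: '$')
  sorted[2] = uvwuwvwvww$uv  (last char: 'v')
  sorted[3] = uwvwvww$uvuvw  (last char: 'w')
  sorted[4] = vuvwuwvwvww$u  (last char: 'u')
  sorted[5] = vwuwvwvww$uvu  (last char: 'u')
  sorted[6] = vwvww$uvuvwuw  (last char: 'w')
  sorted[7] = vww$uvuvwuwvw  (last char: 'w')
  sorted[8] = w$uvuvwuwvwvw  (last char: 'w')
  sorted[9] = wuwvwvww$uvuv  (last char: 'v')
  sorted[10] = wvwvww$uvuvwu  (last char: 'u')
  sorted[11] = wvww$uvuvwuwv  (last char: 'v')
  sorted[12] = ww$uvuvwuwvwv  (last char: 'v')
Last column: w$vwuuwwwvuvv
Original string S is at sorted index 1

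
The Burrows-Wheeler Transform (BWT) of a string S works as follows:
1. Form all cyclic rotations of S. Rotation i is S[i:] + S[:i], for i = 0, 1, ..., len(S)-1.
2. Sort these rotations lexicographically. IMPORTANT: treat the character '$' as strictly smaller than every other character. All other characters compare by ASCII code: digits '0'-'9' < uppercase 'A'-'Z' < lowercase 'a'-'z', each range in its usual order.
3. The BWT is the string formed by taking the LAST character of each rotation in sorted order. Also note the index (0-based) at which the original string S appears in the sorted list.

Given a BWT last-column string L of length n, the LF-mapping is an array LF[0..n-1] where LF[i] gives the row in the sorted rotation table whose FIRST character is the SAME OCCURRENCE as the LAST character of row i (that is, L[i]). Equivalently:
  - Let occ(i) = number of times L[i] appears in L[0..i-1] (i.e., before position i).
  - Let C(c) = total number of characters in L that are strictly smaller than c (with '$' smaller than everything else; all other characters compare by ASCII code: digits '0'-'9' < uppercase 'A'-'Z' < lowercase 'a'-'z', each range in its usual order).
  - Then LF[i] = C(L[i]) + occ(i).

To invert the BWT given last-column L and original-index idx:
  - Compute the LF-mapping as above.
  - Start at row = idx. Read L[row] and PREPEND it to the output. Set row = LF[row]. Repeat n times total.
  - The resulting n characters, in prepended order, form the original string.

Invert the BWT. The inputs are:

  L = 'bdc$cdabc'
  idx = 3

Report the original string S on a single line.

LF mapping: 2 7 4 0 5 8 1 3 6
Walk LF starting at row 3, prepending L[row]:
  step 1: row=3, L[3]='$', prepend. Next row=LF[3]=0
  step 2: row=0, L[0]='b', prepend. Next row=LF[0]=2
  step 3: row=2, L[2]='c', prepend. Next row=LF[2]=4
  step 4: row=4, L[4]='c', prepend. Next row=LF[4]=5
  step 5: row=5, L[5]='d', prepend. Next row=LF[5]=8
  step 6: row=8, L[8]='c', prepend. Next row=LF[8]=6
  step 7: row=6, L[6]='a', prepend. Next row=LF[6]=1
  step 8: row=1, L[1]='d', prepend. Next row=LF[1]=7
  step 9: row=7, L[7]='b', prepend. Next row=LF[7]=3
Reversed output: bdacdccb$

Answer: bdacdccb$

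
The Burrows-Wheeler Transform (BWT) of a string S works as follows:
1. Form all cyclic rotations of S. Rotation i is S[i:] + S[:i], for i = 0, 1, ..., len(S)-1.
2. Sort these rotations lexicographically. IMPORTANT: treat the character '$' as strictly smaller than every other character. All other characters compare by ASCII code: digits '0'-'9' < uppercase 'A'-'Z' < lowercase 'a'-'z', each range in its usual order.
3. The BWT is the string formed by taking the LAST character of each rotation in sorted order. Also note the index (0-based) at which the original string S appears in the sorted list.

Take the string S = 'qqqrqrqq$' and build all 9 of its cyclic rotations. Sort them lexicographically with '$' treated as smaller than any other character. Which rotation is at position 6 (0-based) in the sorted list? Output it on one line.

Answer: qrqrqq$qq

Derivation:
All 9 rotations (rotation i = S[i:]+S[:i]):
  rot[0] = qqqrqrqq$
  rot[1] = qqrqrqq$q
  rot[2] = qrqrqq$qq
  rot[3] = rqrqq$qqq
  rot[4] = qrqq$qqqr
  rot[5] = rqq$qqqrq
  rot[6] = qq$qqqrqr
  rot[7] = q$qqqrqrq
  rot[8] = $qqqrqrqq
Sorted (with $ < everything):
  sorted[0] = $qqqrqrqq
  sorted[1] = q$qqqrqrq
  sorted[2] = qq$qqqrqr
  sorted[3] = qqqrqrqq$
  sorted[4] = qqrqrqq$q
  sorted[5] = qrqq$qqqr
  sorted[6] = qrqrqq$qq
  sorted[7] = rqq$qqqrq
  sorted[8] = rqrqq$qqq
sorted[6] = qrqrqq$qq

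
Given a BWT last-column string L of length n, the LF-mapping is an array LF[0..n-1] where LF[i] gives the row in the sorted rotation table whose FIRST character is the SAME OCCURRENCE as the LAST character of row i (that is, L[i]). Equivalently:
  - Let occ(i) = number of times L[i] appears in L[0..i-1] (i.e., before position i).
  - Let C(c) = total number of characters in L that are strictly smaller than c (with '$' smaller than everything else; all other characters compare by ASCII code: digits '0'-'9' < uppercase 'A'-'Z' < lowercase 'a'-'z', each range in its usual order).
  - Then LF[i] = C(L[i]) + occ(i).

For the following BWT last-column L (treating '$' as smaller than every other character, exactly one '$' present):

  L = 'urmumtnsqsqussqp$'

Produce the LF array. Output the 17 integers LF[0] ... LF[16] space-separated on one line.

Char counts: '$':1, 'm':2, 'n':1, 'p':1, 'q':3, 'r':1, 's':4, 't':1, 'u':3
C (first-col start): C('$')=0, C('m')=1, C('n')=3, C('p')=4, C('q')=5, C('r')=8, C('s')=9, C('t')=13, C('u')=14
L[0]='u': occ=0, LF[0]=C('u')+0=14+0=14
L[1]='r': occ=0, LF[1]=C('r')+0=8+0=8
L[2]='m': occ=0, LF[2]=C('m')+0=1+0=1
L[3]='u': occ=1, LF[3]=C('u')+1=14+1=15
L[4]='m': occ=1, LF[4]=C('m')+1=1+1=2
L[5]='t': occ=0, LF[5]=C('t')+0=13+0=13
L[6]='n': occ=0, LF[6]=C('n')+0=3+0=3
L[7]='s': occ=0, LF[7]=C('s')+0=9+0=9
L[8]='q': occ=0, LF[8]=C('q')+0=5+0=5
L[9]='s': occ=1, LF[9]=C('s')+1=9+1=10
L[10]='q': occ=1, LF[10]=C('q')+1=5+1=6
L[11]='u': occ=2, LF[11]=C('u')+2=14+2=16
L[12]='s': occ=2, LF[12]=C('s')+2=9+2=11
L[13]='s': occ=3, LF[13]=C('s')+3=9+3=12
L[14]='q': occ=2, LF[14]=C('q')+2=5+2=7
L[15]='p': occ=0, LF[15]=C('p')+0=4+0=4
L[16]='$': occ=0, LF[16]=C('$')+0=0+0=0

Answer: 14 8 1 15 2 13 3 9 5 10 6 16 11 12 7 4 0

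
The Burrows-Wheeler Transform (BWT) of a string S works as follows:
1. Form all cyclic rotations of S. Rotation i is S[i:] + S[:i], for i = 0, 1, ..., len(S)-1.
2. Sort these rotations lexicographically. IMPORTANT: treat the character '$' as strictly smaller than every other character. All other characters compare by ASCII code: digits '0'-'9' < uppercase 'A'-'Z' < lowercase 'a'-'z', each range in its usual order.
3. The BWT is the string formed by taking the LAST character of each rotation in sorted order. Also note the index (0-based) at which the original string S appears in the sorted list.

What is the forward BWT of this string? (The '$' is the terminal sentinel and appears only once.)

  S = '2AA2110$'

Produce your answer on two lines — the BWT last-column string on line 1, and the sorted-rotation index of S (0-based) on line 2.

All 8 rotations (rotation i = S[i:]+S[:i]):
  rot[0] = 2AA2110$
  rot[1] = AA2110$2
  rot[2] = A2110$2A
  rot[3] = 2110$2AA
  rot[4] = 110$2AA2
  rot[5] = 10$2AA21
  rot[6] = 0$2AA211
  rot[7] = $2AA2110
Sorted (with $ < everything):
  sorted[0] = $2AA2110  (last char: '0')
  sorted[1] = 0$2AA211  (last char: '1')
  sorted[2] = 10$2AA21  (last char: '1')
  sorted[3] = 110$2AA2  (last char: '2')
  sorted[4] = 2110$2AA  (last char: 'A')
  sorted[5] = 2AA2110$  (last char: '$')
  sorted[6] = A2110$2A  (last char: 'A')
  sorted[7] = AA2110$2  (last char: '2')
Last column: 0112A$A2
Original string S is at sorted index 5

Answer: 0112A$A2
5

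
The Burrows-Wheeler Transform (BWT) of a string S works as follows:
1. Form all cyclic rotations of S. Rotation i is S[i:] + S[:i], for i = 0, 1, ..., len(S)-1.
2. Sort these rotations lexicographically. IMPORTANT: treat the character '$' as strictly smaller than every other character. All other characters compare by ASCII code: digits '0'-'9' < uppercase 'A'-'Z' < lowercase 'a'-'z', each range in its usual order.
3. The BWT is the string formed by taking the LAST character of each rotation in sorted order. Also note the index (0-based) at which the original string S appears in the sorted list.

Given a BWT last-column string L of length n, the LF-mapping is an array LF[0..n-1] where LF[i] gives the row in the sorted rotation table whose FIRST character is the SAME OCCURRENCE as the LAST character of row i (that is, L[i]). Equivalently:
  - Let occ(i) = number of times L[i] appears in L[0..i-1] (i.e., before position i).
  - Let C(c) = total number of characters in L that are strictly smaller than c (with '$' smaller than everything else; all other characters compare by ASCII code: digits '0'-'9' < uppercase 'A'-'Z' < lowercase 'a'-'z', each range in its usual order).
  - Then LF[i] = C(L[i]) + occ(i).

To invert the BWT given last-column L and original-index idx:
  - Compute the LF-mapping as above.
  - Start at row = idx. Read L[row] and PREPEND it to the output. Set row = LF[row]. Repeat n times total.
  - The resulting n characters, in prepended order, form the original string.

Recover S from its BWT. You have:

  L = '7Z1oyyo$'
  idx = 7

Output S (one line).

Answer: yoyoZ17$

Derivation:
LF mapping: 2 3 1 4 6 7 5 0
Walk LF starting at row 7, prepending L[row]:
  step 1: row=7, L[7]='$', prepend. Next row=LF[7]=0
  step 2: row=0, L[0]='7', prepend. Next row=LF[0]=2
  step 3: row=2, L[2]='1', prepend. Next row=LF[2]=1
  step 4: row=1, L[1]='Z', prepend. Next row=LF[1]=3
  step 5: row=3, L[3]='o', prepend. Next row=LF[3]=4
  step 6: row=4, L[4]='y', prepend. Next row=LF[4]=6
  step 7: row=6, L[6]='o', prepend. Next row=LF[6]=5
  step 8: row=5, L[5]='y', prepend. Next row=LF[5]=7
Reversed output: yoyoZ17$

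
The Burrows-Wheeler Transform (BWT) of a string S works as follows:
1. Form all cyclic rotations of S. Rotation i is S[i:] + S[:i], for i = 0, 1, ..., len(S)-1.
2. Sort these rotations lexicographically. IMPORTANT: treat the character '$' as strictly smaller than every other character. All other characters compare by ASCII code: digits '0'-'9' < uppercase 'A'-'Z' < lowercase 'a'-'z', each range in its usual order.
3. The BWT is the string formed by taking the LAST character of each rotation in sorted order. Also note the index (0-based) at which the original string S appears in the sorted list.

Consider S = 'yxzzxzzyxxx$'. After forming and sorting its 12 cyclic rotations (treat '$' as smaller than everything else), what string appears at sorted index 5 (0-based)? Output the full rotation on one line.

All 12 rotations (rotation i = S[i:]+S[:i]):
  rot[0] = yxzzxzzyxxx$
  rot[1] = xzzxzzyxxx$y
  rot[2] = zzxzzyxxx$yx
  rot[3] = zxzzyxxx$yxz
  rot[4] = xzzyxxx$yxzz
  rot[5] = zzyxxx$yxzzx
  rot[6] = zyxxx$yxzzxz
  rot[7] = yxxx$yxzzxzz
  rot[8] = xxx$yxzzxzzy
  rot[9] = xx$yxzzxzzyx
  rot[10] = x$yxzzxzzyxx
  rot[11] = $yxzzxzzyxxx
Sorted (with $ < everything):
  sorted[0] = $yxzzxzzyxxx
  sorted[1] = x$yxzzxzzyxx
  sorted[2] = xx$yxzzxzzyx
  sorted[3] = xxx$yxzzxzzy
  sorted[4] = xzzxzzyxxx$y
  sorted[5] = xzzyxxx$yxzz
  sorted[6] = yxxx$yxzzxzz
  sorted[7] = yxzzxzzyxxx$
  sorted[8] = zxzzyxxx$yxz
  sorted[9] = zyxxx$yxzzxz
  sorted[10] = zzxzzyxxx$yx
  sorted[11] = zzyxxx$yxzzx
sorted[5] = xzzyxxx$yxzz

Answer: xzzyxxx$yxzz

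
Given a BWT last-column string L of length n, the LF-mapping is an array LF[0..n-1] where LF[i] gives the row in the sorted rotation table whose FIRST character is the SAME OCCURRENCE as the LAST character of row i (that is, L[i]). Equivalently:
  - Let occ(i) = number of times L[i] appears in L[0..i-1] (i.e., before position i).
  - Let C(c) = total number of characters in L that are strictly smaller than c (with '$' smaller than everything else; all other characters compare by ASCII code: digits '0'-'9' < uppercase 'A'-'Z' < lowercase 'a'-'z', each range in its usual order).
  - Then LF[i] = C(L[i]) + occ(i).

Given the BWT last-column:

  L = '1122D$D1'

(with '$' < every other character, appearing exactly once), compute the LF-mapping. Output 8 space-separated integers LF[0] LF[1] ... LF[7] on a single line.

Char counts: '$':1, '1':3, '2':2, 'D':2
C (first-col start): C('$')=0, C('1')=1, C('2')=4, C('D')=6
L[0]='1': occ=0, LF[0]=C('1')+0=1+0=1
L[1]='1': occ=1, LF[1]=C('1')+1=1+1=2
L[2]='2': occ=0, LF[2]=C('2')+0=4+0=4
L[3]='2': occ=1, LF[3]=C('2')+1=4+1=5
L[4]='D': occ=0, LF[4]=C('D')+0=6+0=6
L[5]='$': occ=0, LF[5]=C('$')+0=0+0=0
L[6]='D': occ=1, LF[6]=C('D')+1=6+1=7
L[7]='1': occ=2, LF[7]=C('1')+2=1+2=3

Answer: 1 2 4 5 6 0 7 3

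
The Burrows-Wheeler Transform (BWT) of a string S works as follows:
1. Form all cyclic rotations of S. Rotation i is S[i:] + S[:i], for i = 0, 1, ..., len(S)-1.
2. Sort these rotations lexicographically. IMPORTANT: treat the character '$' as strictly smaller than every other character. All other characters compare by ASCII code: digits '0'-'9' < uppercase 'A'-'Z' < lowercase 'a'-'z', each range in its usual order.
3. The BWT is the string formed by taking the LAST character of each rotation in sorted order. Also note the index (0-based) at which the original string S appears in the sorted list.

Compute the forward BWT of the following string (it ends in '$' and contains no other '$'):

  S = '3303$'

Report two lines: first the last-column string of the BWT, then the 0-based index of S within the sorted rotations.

Answer: 3303$
4

Derivation:
All 5 rotations (rotation i = S[i:]+S[:i]):
  rot[0] = 3303$
  rot[1] = 303$3
  rot[2] = 03$33
  rot[3] = 3$330
  rot[4] = $3303
Sorted (with $ < everything):
  sorted[0] = $3303  (last char: '3')
  sorted[1] = 03$33  (last char: '3')
  sorted[2] = 3$330  (last char: '0')
  sorted[3] = 303$3  (last char: '3')
  sorted[4] = 3303$  (last char: '$')
Last column: 3303$
Original string S is at sorted index 4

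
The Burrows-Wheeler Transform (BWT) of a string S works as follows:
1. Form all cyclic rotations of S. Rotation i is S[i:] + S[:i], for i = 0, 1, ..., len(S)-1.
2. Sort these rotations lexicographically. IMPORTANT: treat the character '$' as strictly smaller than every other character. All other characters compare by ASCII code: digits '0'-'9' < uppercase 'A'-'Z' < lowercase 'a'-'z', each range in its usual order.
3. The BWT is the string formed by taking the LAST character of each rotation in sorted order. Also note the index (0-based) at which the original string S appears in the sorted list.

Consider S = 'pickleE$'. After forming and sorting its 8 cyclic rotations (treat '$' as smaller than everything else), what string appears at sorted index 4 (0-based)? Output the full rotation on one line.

All 8 rotations (rotation i = S[i:]+S[:i]):
  rot[0] = pickleE$
  rot[1] = ickleE$p
  rot[2] = ckleE$pi
  rot[3] = kleE$pic
  rot[4] = leE$pick
  rot[5] = eE$pickl
  rot[6] = E$pickle
  rot[7] = $pickleE
Sorted (with $ < everything):
  sorted[0] = $pickleE
  sorted[1] = E$pickle
  sorted[2] = ckleE$pi
  sorted[3] = eE$pickl
  sorted[4] = ickleE$p
  sorted[5] = kleE$pic
  sorted[6] = leE$pick
  sorted[7] = pickleE$
sorted[4] = ickleE$p

Answer: ickleE$p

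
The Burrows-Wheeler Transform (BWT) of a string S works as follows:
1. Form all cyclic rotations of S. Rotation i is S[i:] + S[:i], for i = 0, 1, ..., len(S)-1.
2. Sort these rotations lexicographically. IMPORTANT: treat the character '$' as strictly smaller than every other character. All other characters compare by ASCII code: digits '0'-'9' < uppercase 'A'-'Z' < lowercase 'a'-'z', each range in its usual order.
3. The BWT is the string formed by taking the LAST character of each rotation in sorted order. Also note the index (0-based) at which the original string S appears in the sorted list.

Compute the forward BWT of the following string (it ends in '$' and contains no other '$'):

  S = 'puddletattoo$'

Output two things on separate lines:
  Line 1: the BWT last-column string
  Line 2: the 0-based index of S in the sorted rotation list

All 13 rotations (rotation i = S[i:]+S[:i]):
  rot[0] = puddletattoo$
  rot[1] = uddletattoo$p
  rot[2] = ddletattoo$pu
  rot[3] = dletattoo$pud
  rot[4] = letattoo$pudd
  rot[5] = etattoo$puddl
  rot[6] = tattoo$puddle
  rot[7] = attoo$puddlet
  rot[8] = ttoo$puddleta
  rot[9] = too$puddletat
  rot[10] = oo$puddletatt
  rot[11] = o$puddletatto
  rot[12] = $puddletattoo
Sorted (with $ < everything):
  sorted[0] = $puddletattoo  (last char: 'o')
  sorted[1] = attoo$puddlet  (last char: 't')
  sorted[2] = ddletattoo$pu  (last char: 'u')
  sorted[3] = dletattoo$pud  (last char: 'd')
  sorted[4] = etattoo$puddl  (last char: 'l')
  sorted[5] = letattoo$pudd  (last char: 'd')
  sorted[6] = o$puddletatto  (last char: 'o')
  sorted[7] = oo$puddletatt  (last char: 't')
  sorted[8] = puddletattoo$  (last char: '$')
  sorted[9] = tattoo$puddle  (last char: 'e')
  sorted[10] = too$puddletat  (last char: 't')
  sorted[11] = ttoo$puddleta  (last char: 'a')
  sorted[12] = uddletattoo$p  (last char: 'p')
Last column: otudldot$etap
Original string S is at sorted index 8

Answer: otudldot$etap
8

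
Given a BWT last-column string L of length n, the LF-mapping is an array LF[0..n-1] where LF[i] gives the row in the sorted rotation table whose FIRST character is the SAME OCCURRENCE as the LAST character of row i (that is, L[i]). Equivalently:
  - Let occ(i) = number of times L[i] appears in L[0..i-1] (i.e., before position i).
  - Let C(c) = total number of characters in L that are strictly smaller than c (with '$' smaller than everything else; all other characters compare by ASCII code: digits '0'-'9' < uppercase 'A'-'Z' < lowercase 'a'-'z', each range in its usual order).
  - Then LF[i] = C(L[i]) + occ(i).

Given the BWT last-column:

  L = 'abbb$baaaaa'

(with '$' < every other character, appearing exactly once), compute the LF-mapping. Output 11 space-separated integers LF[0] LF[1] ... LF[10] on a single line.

Char counts: '$':1, 'a':6, 'b':4
C (first-col start): C('$')=0, C('a')=1, C('b')=7
L[0]='a': occ=0, LF[0]=C('a')+0=1+0=1
L[1]='b': occ=0, LF[1]=C('b')+0=7+0=7
L[2]='b': occ=1, LF[2]=C('b')+1=7+1=8
L[3]='b': occ=2, LF[3]=C('b')+2=7+2=9
L[4]='$': occ=0, LF[4]=C('$')+0=0+0=0
L[5]='b': occ=3, LF[5]=C('b')+3=7+3=10
L[6]='a': occ=1, LF[6]=C('a')+1=1+1=2
L[7]='a': occ=2, LF[7]=C('a')+2=1+2=3
L[8]='a': occ=3, LF[8]=C('a')+3=1+3=4
L[9]='a': occ=4, LF[9]=C('a')+4=1+4=5
L[10]='a': occ=5, LF[10]=C('a')+5=1+5=6

Answer: 1 7 8 9 0 10 2 3 4 5 6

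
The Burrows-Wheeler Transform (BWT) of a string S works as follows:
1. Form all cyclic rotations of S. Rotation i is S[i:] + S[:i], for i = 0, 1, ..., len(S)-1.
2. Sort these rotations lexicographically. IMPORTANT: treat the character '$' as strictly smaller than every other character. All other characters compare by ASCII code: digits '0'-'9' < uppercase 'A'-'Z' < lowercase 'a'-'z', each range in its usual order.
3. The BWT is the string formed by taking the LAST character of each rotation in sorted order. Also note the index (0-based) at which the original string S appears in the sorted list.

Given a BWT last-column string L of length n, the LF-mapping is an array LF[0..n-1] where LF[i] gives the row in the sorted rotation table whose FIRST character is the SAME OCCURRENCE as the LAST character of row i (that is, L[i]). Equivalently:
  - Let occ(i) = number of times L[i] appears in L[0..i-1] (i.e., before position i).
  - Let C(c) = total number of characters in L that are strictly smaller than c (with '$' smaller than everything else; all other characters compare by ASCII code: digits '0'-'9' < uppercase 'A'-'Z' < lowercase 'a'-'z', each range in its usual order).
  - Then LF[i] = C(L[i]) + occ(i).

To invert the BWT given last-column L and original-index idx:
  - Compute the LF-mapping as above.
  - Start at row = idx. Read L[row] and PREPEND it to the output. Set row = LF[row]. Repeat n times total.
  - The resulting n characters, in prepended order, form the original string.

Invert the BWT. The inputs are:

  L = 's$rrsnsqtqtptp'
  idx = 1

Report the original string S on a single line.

LF mapping: 8 0 6 7 9 1 10 4 11 5 12 2 13 3
Walk LF starting at row 1, prepending L[row]:
  step 1: row=1, L[1]='$', prepend. Next row=LF[1]=0
  step 2: row=0, L[0]='s', prepend. Next row=LF[0]=8
  step 3: row=8, L[8]='t', prepend. Next row=LF[8]=11
  step 4: row=11, L[11]='p', prepend. Next row=LF[11]=2
  step 5: row=2, L[2]='r', prepend. Next row=LF[2]=6
  step 6: row=6, L[6]='s', prepend. Next row=LF[6]=10
  step 7: row=10, L[10]='t', prepend. Next row=LF[10]=12
  step 8: row=12, L[12]='t', prepend. Next row=LF[12]=13
  step 9: row=13, L[13]='p', prepend. Next row=LF[13]=3
  step 10: row=3, L[3]='r', prepend. Next row=LF[3]=7
  step 11: row=7, L[7]='q', prepend. Next row=LF[7]=4
  step 12: row=4, L[4]='s', prepend. Next row=LF[4]=9
  step 13: row=9, L[9]='q', prepend. Next row=LF[9]=5
  step 14: row=5, L[5]='n', prepend. Next row=LF[5]=1
Reversed output: nqsqrpttsrpts$

Answer: nqsqrpttsrpts$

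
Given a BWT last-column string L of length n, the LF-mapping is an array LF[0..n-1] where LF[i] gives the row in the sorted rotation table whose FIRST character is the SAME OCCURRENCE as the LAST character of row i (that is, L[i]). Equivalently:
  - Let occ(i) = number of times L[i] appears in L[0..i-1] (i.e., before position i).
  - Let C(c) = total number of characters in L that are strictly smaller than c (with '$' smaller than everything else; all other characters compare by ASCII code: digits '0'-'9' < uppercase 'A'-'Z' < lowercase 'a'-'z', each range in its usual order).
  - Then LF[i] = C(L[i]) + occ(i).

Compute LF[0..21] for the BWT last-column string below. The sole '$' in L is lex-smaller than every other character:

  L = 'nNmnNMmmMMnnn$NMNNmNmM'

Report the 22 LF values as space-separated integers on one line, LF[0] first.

Char counts: '$':1, 'M':5, 'N':6, 'm':5, 'n':5
C (first-col start): C('$')=0, C('M')=1, C('N')=6, C('m')=12, C('n')=17
L[0]='n': occ=0, LF[0]=C('n')+0=17+0=17
L[1]='N': occ=0, LF[1]=C('N')+0=6+0=6
L[2]='m': occ=0, LF[2]=C('m')+0=12+0=12
L[3]='n': occ=1, LF[3]=C('n')+1=17+1=18
L[4]='N': occ=1, LF[4]=C('N')+1=6+1=7
L[5]='M': occ=0, LF[5]=C('M')+0=1+0=1
L[6]='m': occ=1, LF[6]=C('m')+1=12+1=13
L[7]='m': occ=2, LF[7]=C('m')+2=12+2=14
L[8]='M': occ=1, LF[8]=C('M')+1=1+1=2
L[9]='M': occ=2, LF[9]=C('M')+2=1+2=3
L[10]='n': occ=2, LF[10]=C('n')+2=17+2=19
L[11]='n': occ=3, LF[11]=C('n')+3=17+3=20
L[12]='n': occ=4, LF[12]=C('n')+4=17+4=21
L[13]='$': occ=0, LF[13]=C('$')+0=0+0=0
L[14]='N': occ=2, LF[14]=C('N')+2=6+2=8
L[15]='M': occ=3, LF[15]=C('M')+3=1+3=4
L[16]='N': occ=3, LF[16]=C('N')+3=6+3=9
L[17]='N': occ=4, LF[17]=C('N')+4=6+4=10
L[18]='m': occ=3, LF[18]=C('m')+3=12+3=15
L[19]='N': occ=5, LF[19]=C('N')+5=6+5=11
L[20]='m': occ=4, LF[20]=C('m')+4=12+4=16
L[21]='M': occ=4, LF[21]=C('M')+4=1+4=5

Answer: 17 6 12 18 7 1 13 14 2 3 19 20 21 0 8 4 9 10 15 11 16 5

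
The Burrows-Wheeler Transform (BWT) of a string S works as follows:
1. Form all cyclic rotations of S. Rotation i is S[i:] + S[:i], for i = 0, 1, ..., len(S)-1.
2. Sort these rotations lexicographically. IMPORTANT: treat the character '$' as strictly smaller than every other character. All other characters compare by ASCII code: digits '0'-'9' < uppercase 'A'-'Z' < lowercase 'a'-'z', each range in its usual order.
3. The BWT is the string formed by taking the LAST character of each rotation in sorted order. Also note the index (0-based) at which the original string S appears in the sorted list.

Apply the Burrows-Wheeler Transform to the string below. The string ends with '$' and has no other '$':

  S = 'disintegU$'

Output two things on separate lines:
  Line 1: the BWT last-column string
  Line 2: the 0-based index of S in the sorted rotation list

Answer: Ug$tesdiin
2

Derivation:
All 10 rotations (rotation i = S[i:]+S[:i]):
  rot[0] = disintegU$
  rot[1] = isintegU$d
  rot[2] = sintegU$di
  rot[3] = integU$dis
  rot[4] = ntegU$disi
  rot[5] = tegU$disin
  rot[6] = egU$disint
  rot[7] = gU$disinte
  rot[8] = U$disinteg
  rot[9] = $disintegU
Sorted (with $ < everything):
  sorted[0] = $disintegU  (last char: 'U')
  sorted[1] = U$disinteg  (last char: 'g')
  sorted[2] = disintegU$  (last char: '$')
  sorted[3] = egU$disint  (last char: 't')
  sorted[4] = gU$disinte  (last char: 'e')
  sorted[5] = integU$dis  (last char: 's')
  sorted[6] = isintegU$d  (last char: 'd')
  sorted[7] = ntegU$disi  (last char: 'i')
  sorted[8] = sintegU$di  (last char: 'i')
  sorted[9] = tegU$disin  (last char: 'n')
Last column: Ug$tesdiin
Original string S is at sorted index 2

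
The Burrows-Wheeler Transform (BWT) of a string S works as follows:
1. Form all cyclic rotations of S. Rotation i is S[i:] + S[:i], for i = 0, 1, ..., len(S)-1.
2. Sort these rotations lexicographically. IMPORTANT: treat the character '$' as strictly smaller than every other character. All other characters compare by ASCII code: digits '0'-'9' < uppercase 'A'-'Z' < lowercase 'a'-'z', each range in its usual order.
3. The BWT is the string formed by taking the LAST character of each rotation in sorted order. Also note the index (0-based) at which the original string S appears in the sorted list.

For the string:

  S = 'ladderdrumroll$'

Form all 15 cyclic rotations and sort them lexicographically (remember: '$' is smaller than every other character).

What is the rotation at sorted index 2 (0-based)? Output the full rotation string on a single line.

Answer: dderdrumroll$la

Derivation:
All 15 rotations (rotation i = S[i:]+S[:i]):
  rot[0] = ladderdrumroll$
  rot[1] = adderdrumroll$l
  rot[2] = dderdrumroll$la
  rot[3] = derdrumroll$lad
  rot[4] = erdrumroll$ladd
  rot[5] = rdrumroll$ladde
  rot[6] = drumroll$ladder
  rot[7] = rumroll$ladderd
  rot[8] = umroll$ladderdr
  rot[9] = mroll$ladderdru
  rot[10] = roll$ladderdrum
  rot[11] = oll$ladderdrumr
  rot[12] = ll$ladderdrumro
  rot[13] = l$ladderdrumrol
  rot[14] = $ladderdrumroll
Sorted (with $ < everything):
  sorted[0] = $ladderdrumroll
  sorted[1] = adderdrumroll$l
  sorted[2] = dderdrumroll$la
  sorted[3] = derdrumroll$lad
  sorted[4] = drumroll$ladder
  sorted[5] = erdrumroll$ladd
  sorted[6] = l$ladderdrumrol
  sorted[7] = ladderdrumroll$
  sorted[8] = ll$ladderdrumro
  sorted[9] = mroll$ladderdru
  sorted[10] = oll$ladderdrumr
  sorted[11] = rdrumroll$ladde
  sorted[12] = roll$ladderdrum
  sorted[13] = rumroll$ladderd
  sorted[14] = umroll$ladderdr
sorted[2] = dderdrumroll$la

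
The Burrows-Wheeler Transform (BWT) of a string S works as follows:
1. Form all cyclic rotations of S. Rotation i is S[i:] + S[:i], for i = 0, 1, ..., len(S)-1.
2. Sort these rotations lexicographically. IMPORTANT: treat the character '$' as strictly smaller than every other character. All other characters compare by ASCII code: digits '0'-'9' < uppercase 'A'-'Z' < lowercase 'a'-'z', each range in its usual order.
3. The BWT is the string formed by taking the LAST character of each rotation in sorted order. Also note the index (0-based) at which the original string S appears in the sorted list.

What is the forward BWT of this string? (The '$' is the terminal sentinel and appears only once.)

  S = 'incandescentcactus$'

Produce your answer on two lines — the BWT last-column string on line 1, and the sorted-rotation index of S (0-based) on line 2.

Answer: scctnsancd$iaeuenct
10

Derivation:
All 19 rotations (rotation i = S[i:]+S[:i]):
  rot[0] = incandescentcactus$
  rot[1] = ncandescentcactus$i
  rot[2] = candescentcactus$in
  rot[3] = andescentcactus$inc
  rot[4] = ndescentcactus$inca
  rot[5] = descentcactus$incan
  rot[6] = escentcactus$incand
  rot[7] = scentcactus$incande
  rot[8] = centcactus$incandes
  rot[9] = entcactus$incandesc
  rot[10] = ntcactus$incandesce
  rot[11] = tcactus$incandescen
  rot[12] = cactus$incandescent
  rot[13] = actus$incandescentc
  rot[14] = ctus$incandescentca
  rot[15] = tus$incandescentcac
  rot[16] = us$incandescentcact
  rot[17] = s$incandescentcactu
  rot[18] = $incandescentcactus
Sorted (with $ < everything):
  sorted[0] = $incandescentcactus  (last char: 's')
  sorted[1] = actus$incandescentc  (last char: 'c')
  sorted[2] = andescentcactus$inc  (last char: 'c')
  sorted[3] = cactus$incandescent  (last char: 't')
  sorted[4] = candescentcactus$in  (last char: 'n')
  sorted[5] = centcactus$incandes  (last char: 's')
  sorted[6] = ctus$incandescentca  (last char: 'a')
  sorted[7] = descentcactus$incan  (last char: 'n')
  sorted[8] = entcactus$incandesc  (last char: 'c')
  sorted[9] = escentcactus$incand  (last char: 'd')
  sorted[10] = incandescentcactus$  (last char: '$')
  sorted[11] = ncandescentcactus$i  (last char: 'i')
  sorted[12] = ndescentcactus$inca  (last char: 'a')
  sorted[13] = ntcactus$incandesce  (last char: 'e')
  sorted[14] = s$incandescentcactu  (last char: 'u')
  sorted[15] = scentcactus$incande  (last char: 'e')
  sorted[16] = tcactus$incandescen  (last char: 'n')
  sorted[17] = tus$incandescentcac  (last char: 'c')
  sorted[18] = us$incandescentcact  (last char: 't')
Last column: scctnsancd$iaeuenct
Original string S is at sorted index 10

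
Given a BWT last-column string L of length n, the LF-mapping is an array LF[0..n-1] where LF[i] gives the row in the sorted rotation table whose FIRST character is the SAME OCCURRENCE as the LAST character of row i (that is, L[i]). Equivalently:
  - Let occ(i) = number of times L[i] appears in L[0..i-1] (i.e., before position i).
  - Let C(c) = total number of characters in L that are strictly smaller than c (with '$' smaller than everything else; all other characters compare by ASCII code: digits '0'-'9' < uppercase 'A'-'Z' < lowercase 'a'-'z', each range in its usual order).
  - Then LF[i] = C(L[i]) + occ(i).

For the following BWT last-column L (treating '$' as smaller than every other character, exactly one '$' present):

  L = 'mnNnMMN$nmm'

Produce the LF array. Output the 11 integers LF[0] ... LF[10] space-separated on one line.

Answer: 5 8 3 9 1 2 4 0 10 6 7

Derivation:
Char counts: '$':1, 'M':2, 'N':2, 'm':3, 'n':3
C (first-col start): C('$')=0, C('M')=1, C('N')=3, C('m')=5, C('n')=8
L[0]='m': occ=0, LF[0]=C('m')+0=5+0=5
L[1]='n': occ=0, LF[1]=C('n')+0=8+0=8
L[2]='N': occ=0, LF[2]=C('N')+0=3+0=3
L[3]='n': occ=1, LF[3]=C('n')+1=8+1=9
L[4]='M': occ=0, LF[4]=C('M')+0=1+0=1
L[5]='M': occ=1, LF[5]=C('M')+1=1+1=2
L[6]='N': occ=1, LF[6]=C('N')+1=3+1=4
L[7]='$': occ=0, LF[7]=C('$')+0=0+0=0
L[8]='n': occ=2, LF[8]=C('n')+2=8+2=10
L[9]='m': occ=1, LF[9]=C('m')+1=5+1=6
L[10]='m': occ=2, LF[10]=C('m')+2=5+2=7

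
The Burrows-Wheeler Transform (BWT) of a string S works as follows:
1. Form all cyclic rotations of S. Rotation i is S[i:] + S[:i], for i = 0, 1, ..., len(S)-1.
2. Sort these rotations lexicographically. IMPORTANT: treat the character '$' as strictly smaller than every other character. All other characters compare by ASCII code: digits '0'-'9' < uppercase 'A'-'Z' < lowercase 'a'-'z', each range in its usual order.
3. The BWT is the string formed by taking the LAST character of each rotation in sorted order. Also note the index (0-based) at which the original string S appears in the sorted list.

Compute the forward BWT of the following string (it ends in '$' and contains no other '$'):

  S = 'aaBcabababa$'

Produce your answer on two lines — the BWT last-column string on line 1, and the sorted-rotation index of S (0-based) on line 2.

Answer: aaba$bbcaaaB
4

Derivation:
All 12 rotations (rotation i = S[i:]+S[:i]):
  rot[0] = aaBcabababa$
  rot[1] = aBcabababa$a
  rot[2] = Bcabababa$aa
  rot[3] = cabababa$aaB
  rot[4] = abababa$aaBc
  rot[5] = bababa$aaBca
  rot[6] = ababa$aaBcab
  rot[7] = baba$aaBcaba
  rot[8] = aba$aaBcabab
  rot[9] = ba$aaBcababa
  rot[10] = a$aaBcababab
  rot[11] = $aaBcabababa
Sorted (with $ < everything):
  sorted[0] = $aaBcabababa  (last char: 'a')
  sorted[1] = Bcabababa$aa  (last char: 'a')
  sorted[2] = a$aaBcababab  (last char: 'b')
  sorted[3] = aBcabababa$a  (last char: 'a')
  sorted[4] = aaBcabababa$  (last char: '$')
  sorted[5] = aba$aaBcabab  (last char: 'b')
  sorted[6] = ababa$aaBcab  (last char: 'b')
  sorted[7] = abababa$aaBc  (last char: 'c')
  sorted[8] = ba$aaBcababa  (last char: 'a')
  sorted[9] = baba$aaBcaba  (last char: 'a')
  sorted[10] = bababa$aaBca  (last char: 'a')
  sorted[11] = cabababa$aaB  (last char: 'B')
Last column: aaba$bbcaaaB
Original string S is at sorted index 4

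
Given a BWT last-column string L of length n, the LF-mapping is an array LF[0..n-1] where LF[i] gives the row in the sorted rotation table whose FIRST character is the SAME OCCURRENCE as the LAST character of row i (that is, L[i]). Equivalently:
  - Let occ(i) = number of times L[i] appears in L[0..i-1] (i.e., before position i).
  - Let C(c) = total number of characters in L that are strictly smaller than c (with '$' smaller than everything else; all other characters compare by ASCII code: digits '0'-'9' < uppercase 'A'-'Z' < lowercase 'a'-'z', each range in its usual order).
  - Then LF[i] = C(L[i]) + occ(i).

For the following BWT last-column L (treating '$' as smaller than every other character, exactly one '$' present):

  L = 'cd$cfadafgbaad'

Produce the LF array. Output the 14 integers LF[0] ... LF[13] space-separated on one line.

Answer: 6 8 0 7 11 1 9 2 12 13 5 3 4 10

Derivation:
Char counts: '$':1, 'a':4, 'b':1, 'c':2, 'd':3, 'f':2, 'g':1
C (first-col start): C('$')=0, C('a')=1, C('b')=5, C('c')=6, C('d')=8, C('f')=11, C('g')=13
L[0]='c': occ=0, LF[0]=C('c')+0=6+0=6
L[1]='d': occ=0, LF[1]=C('d')+0=8+0=8
L[2]='$': occ=0, LF[2]=C('$')+0=0+0=0
L[3]='c': occ=1, LF[3]=C('c')+1=6+1=7
L[4]='f': occ=0, LF[4]=C('f')+0=11+0=11
L[5]='a': occ=0, LF[5]=C('a')+0=1+0=1
L[6]='d': occ=1, LF[6]=C('d')+1=8+1=9
L[7]='a': occ=1, LF[7]=C('a')+1=1+1=2
L[8]='f': occ=1, LF[8]=C('f')+1=11+1=12
L[9]='g': occ=0, LF[9]=C('g')+0=13+0=13
L[10]='b': occ=0, LF[10]=C('b')+0=5+0=5
L[11]='a': occ=2, LF[11]=C('a')+2=1+2=3
L[12]='a': occ=3, LF[12]=C('a')+3=1+3=4
L[13]='d': occ=2, LF[13]=C('d')+2=8+2=10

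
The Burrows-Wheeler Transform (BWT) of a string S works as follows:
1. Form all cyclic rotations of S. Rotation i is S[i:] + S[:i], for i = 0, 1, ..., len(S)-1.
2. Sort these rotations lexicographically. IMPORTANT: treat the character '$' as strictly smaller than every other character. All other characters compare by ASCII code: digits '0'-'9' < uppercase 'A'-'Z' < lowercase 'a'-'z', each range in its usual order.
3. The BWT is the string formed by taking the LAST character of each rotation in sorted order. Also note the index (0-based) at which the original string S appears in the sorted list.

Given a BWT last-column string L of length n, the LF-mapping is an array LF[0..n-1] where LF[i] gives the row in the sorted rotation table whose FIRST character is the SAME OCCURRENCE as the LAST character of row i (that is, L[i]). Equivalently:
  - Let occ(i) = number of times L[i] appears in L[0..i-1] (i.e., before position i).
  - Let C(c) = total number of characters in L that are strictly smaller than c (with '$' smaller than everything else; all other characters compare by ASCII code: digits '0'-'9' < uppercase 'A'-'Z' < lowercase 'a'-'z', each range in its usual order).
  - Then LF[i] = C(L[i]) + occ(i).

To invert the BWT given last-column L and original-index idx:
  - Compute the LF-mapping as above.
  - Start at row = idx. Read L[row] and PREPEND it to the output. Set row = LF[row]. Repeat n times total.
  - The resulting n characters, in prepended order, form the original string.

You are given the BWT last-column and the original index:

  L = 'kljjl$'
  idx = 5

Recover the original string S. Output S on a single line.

Answer: lljjk$

Derivation:
LF mapping: 3 4 1 2 5 0
Walk LF starting at row 5, prepending L[row]:
  step 1: row=5, L[5]='$', prepend. Next row=LF[5]=0
  step 2: row=0, L[0]='k', prepend. Next row=LF[0]=3
  step 3: row=3, L[3]='j', prepend. Next row=LF[3]=2
  step 4: row=2, L[2]='j', prepend. Next row=LF[2]=1
  step 5: row=1, L[1]='l', prepend. Next row=LF[1]=4
  step 6: row=4, L[4]='l', prepend. Next row=LF[4]=5
Reversed output: lljjk$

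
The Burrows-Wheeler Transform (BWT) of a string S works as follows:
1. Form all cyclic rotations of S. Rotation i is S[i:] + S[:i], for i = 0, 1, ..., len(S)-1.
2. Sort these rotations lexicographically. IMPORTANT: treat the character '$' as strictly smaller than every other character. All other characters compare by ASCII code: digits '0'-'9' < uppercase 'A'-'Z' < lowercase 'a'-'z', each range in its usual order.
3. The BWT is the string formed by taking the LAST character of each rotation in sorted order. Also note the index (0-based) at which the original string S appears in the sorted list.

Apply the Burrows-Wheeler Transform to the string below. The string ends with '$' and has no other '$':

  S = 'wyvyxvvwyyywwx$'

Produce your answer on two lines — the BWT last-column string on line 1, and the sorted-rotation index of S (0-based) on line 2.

All 15 rotations (rotation i = S[i:]+S[:i]):
  rot[0] = wyvyxvvwyyywwx$
  rot[1] = yvyxvvwyyywwx$w
  rot[2] = vyxvvwyyywwx$wy
  rot[3] = yxvvwyyywwx$wyv
  rot[4] = xvvwyyywwx$wyvy
  rot[5] = vvwyyywwx$wyvyx
  rot[6] = vwyyywwx$wyvyxv
  rot[7] = wyyywwx$wyvyxvv
  rot[8] = yyywwx$wyvyxvvw
  rot[9] = yywwx$wyvyxvvwy
  rot[10] = ywwx$wyvyxvvwyy
  rot[11] = wwx$wyvyxvvwyyy
  rot[12] = wx$wyvyxvvwyyyw
  rot[13] = x$wyvyxvvwyyyww
  rot[14] = $wyvyxvvwyyywwx
Sorted (with $ < everything):
  sorted[0] = $wyvyxvvwyyywwx  (last char: 'x')
  sorted[1] = vvwyyywwx$wyvyx  (last char: 'x')
  sorted[2] = vwyyywwx$wyvyxv  (last char: 'v')
  sorted[3] = vyxvvwyyywwx$wy  (last char: 'y')
  sorted[4] = wwx$wyvyxvvwyyy  (last char: 'y')
  sorted[5] = wx$wyvyxvvwyyyw  (last char: 'w')
  sorted[6] = wyvyxvvwyyywwx$  (last char: '$')
  sorted[7] = wyyywwx$wyvyxvv  (last char: 'v')
  sorted[8] = x$wyvyxvvwyyyww  (last char: 'w')
  sorted[9] = xvvwyyywwx$wyvy  (last char: 'y')
  sorted[10] = yvyxvvwyyywwx$w  (last char: 'w')
  sorted[11] = ywwx$wyvyxvvwyy  (last char: 'y')
  sorted[12] = yxvvwyyywwx$wyv  (last char: 'v')
  sorted[13] = yywwx$wyvyxvvwy  (last char: 'y')
  sorted[14] = yyywwx$wyvyxvvw  (last char: 'w')
Last column: xxvyyw$vwywyvyw
Original string S is at sorted index 6

Answer: xxvyyw$vwywyvyw
6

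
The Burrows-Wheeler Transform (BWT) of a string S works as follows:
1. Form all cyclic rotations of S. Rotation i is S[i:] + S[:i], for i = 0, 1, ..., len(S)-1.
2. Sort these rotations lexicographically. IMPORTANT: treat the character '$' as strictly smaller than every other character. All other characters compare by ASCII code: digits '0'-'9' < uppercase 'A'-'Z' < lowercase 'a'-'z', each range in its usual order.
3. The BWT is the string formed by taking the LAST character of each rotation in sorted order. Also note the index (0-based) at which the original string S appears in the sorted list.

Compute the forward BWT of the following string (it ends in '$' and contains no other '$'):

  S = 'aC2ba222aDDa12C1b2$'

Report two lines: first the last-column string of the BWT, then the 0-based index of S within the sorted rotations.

Answer: 2aCba212C2aaDDb$212
15

Derivation:
All 19 rotations (rotation i = S[i:]+S[:i]):
  rot[0] = aC2ba222aDDa12C1b2$
  rot[1] = C2ba222aDDa12C1b2$a
  rot[2] = 2ba222aDDa12C1b2$aC
  rot[3] = ba222aDDa12C1b2$aC2
  rot[4] = a222aDDa12C1b2$aC2b
  rot[5] = 222aDDa12C1b2$aC2ba
  rot[6] = 22aDDa12C1b2$aC2ba2
  rot[7] = 2aDDa12C1b2$aC2ba22
  rot[8] = aDDa12C1b2$aC2ba222
  rot[9] = DDa12C1b2$aC2ba222a
  rot[10] = Da12C1b2$aC2ba222aD
  rot[11] = a12C1b2$aC2ba222aDD
  rot[12] = 12C1b2$aC2ba222aDDa
  rot[13] = 2C1b2$aC2ba222aDDa1
  rot[14] = C1b2$aC2ba222aDDa12
  rot[15] = 1b2$aC2ba222aDDa12C
  rot[16] = b2$aC2ba222aDDa12C1
  rot[17] = 2$aC2ba222aDDa12C1b
  rot[18] = $aC2ba222aDDa12C1b2
Sorted (with $ < everything):
  sorted[0] = $aC2ba222aDDa12C1b2  (last char: '2')
  sorted[1] = 12C1b2$aC2ba222aDDa  (last char: 'a')
  sorted[2] = 1b2$aC2ba222aDDa12C  (last char: 'C')
  sorted[3] = 2$aC2ba222aDDa12C1b  (last char: 'b')
  sorted[4] = 222aDDa12C1b2$aC2ba  (last char: 'a')
  sorted[5] = 22aDDa12C1b2$aC2ba2  (last char: '2')
  sorted[6] = 2C1b2$aC2ba222aDDa1  (last char: '1')
  sorted[7] = 2aDDa12C1b2$aC2ba22  (last char: '2')
  sorted[8] = 2ba222aDDa12C1b2$aC  (last char: 'C')
  sorted[9] = C1b2$aC2ba222aDDa12  (last char: '2')
  sorted[10] = C2ba222aDDa12C1b2$a  (last char: 'a')
  sorted[11] = DDa12C1b2$aC2ba222a  (last char: 'a')
  sorted[12] = Da12C1b2$aC2ba222aD  (last char: 'D')
  sorted[13] = a12C1b2$aC2ba222aDD  (last char: 'D')
  sorted[14] = a222aDDa12C1b2$aC2b  (last char: 'b')
  sorted[15] = aC2ba222aDDa12C1b2$  (last char: '$')
  sorted[16] = aDDa12C1b2$aC2ba222  (last char: '2')
  sorted[17] = b2$aC2ba222aDDa12C1  (last char: '1')
  sorted[18] = ba222aDDa12C1b2$aC2  (last char: '2')
Last column: 2aCba212C2aaDDb$212
Original string S is at sorted index 15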